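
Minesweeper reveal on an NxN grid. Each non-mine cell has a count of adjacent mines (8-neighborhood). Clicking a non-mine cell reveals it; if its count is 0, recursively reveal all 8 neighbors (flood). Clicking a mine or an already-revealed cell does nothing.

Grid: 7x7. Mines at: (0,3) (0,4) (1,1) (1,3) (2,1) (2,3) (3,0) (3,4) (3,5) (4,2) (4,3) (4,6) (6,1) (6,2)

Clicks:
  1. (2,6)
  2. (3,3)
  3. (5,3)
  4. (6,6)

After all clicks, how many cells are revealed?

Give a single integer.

Answer: 10

Derivation:
Click 1 (2,6) count=1: revealed 1 new [(2,6)] -> total=1
Click 2 (3,3) count=4: revealed 1 new [(3,3)] -> total=2
Click 3 (5,3) count=3: revealed 1 new [(5,3)] -> total=3
Click 4 (6,6) count=0: revealed 7 new [(5,4) (5,5) (5,6) (6,3) (6,4) (6,5) (6,6)] -> total=10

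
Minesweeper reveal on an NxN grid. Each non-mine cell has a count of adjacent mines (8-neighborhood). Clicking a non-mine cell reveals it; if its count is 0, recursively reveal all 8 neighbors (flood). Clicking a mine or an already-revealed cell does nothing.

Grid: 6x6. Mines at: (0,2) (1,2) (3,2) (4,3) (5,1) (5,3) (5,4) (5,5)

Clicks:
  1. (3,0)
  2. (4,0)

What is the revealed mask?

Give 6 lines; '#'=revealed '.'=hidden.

Click 1 (3,0) count=0: revealed 10 new [(0,0) (0,1) (1,0) (1,1) (2,0) (2,1) (3,0) (3,1) (4,0) (4,1)] -> total=10
Click 2 (4,0) count=1: revealed 0 new [(none)] -> total=10

Answer: ##....
##....
##....
##....
##....
......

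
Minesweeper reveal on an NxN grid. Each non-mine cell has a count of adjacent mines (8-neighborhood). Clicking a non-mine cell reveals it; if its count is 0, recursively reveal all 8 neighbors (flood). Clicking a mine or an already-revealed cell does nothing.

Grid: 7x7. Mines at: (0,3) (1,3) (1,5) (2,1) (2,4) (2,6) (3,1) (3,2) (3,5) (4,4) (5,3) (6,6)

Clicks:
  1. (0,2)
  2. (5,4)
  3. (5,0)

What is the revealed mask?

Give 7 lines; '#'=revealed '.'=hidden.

Answer: ..#....
.......
.......
.......
###....
###.#..
###....

Derivation:
Click 1 (0,2) count=2: revealed 1 new [(0,2)] -> total=1
Click 2 (5,4) count=2: revealed 1 new [(5,4)] -> total=2
Click 3 (5,0) count=0: revealed 9 new [(4,0) (4,1) (4,2) (5,0) (5,1) (5,2) (6,0) (6,1) (6,2)] -> total=11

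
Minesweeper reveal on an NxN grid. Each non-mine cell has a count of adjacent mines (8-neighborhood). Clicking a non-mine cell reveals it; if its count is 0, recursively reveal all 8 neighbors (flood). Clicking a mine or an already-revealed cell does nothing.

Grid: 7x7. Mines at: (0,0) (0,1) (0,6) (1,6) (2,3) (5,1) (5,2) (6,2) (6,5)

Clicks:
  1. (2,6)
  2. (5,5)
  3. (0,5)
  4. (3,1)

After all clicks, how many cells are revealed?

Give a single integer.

Answer: 15

Derivation:
Click 1 (2,6) count=1: revealed 1 new [(2,6)] -> total=1
Click 2 (5,5) count=1: revealed 1 new [(5,5)] -> total=2
Click 3 (0,5) count=2: revealed 1 new [(0,5)] -> total=3
Click 4 (3,1) count=0: revealed 12 new [(1,0) (1,1) (1,2) (2,0) (2,1) (2,2) (3,0) (3,1) (3,2) (4,0) (4,1) (4,2)] -> total=15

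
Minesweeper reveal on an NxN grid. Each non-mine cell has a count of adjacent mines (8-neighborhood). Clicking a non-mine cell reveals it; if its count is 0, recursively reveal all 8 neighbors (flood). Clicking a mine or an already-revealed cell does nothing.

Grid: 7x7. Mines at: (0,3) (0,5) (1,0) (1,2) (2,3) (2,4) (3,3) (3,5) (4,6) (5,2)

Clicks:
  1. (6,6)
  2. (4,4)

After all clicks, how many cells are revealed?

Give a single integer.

Click 1 (6,6) count=0: revealed 11 new [(4,3) (4,4) (4,5) (5,3) (5,4) (5,5) (5,6) (6,3) (6,4) (6,5) (6,6)] -> total=11
Click 2 (4,4) count=2: revealed 0 new [(none)] -> total=11

Answer: 11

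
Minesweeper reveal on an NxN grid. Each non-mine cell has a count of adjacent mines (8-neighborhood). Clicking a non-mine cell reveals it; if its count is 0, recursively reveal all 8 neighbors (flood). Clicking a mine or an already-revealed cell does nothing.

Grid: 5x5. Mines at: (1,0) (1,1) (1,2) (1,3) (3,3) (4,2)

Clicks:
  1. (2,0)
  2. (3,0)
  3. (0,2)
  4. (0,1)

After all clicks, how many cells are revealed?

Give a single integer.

Answer: 8

Derivation:
Click 1 (2,0) count=2: revealed 1 new [(2,0)] -> total=1
Click 2 (3,0) count=0: revealed 5 new [(2,1) (3,0) (3,1) (4,0) (4,1)] -> total=6
Click 3 (0,2) count=3: revealed 1 new [(0,2)] -> total=7
Click 4 (0,1) count=3: revealed 1 new [(0,1)] -> total=8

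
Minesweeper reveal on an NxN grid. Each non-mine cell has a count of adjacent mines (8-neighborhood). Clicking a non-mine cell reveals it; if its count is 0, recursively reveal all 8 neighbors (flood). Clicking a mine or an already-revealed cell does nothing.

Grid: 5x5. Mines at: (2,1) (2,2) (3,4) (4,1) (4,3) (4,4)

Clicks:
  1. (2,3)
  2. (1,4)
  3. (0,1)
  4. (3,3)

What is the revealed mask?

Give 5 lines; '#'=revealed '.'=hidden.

Answer: #####
#####
...##
...#.
.....

Derivation:
Click 1 (2,3) count=2: revealed 1 new [(2,3)] -> total=1
Click 2 (1,4) count=0: revealed 11 new [(0,0) (0,1) (0,2) (0,3) (0,4) (1,0) (1,1) (1,2) (1,3) (1,4) (2,4)] -> total=12
Click 3 (0,1) count=0: revealed 0 new [(none)] -> total=12
Click 4 (3,3) count=4: revealed 1 new [(3,3)] -> total=13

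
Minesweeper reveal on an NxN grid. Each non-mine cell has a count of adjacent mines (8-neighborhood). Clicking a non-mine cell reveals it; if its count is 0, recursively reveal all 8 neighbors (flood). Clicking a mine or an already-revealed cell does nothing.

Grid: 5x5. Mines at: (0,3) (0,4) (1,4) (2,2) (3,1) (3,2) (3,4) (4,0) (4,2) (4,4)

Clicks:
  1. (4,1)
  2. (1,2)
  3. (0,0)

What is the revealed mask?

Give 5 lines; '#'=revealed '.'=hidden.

Click 1 (4,1) count=4: revealed 1 new [(4,1)] -> total=1
Click 2 (1,2) count=2: revealed 1 new [(1,2)] -> total=2
Click 3 (0,0) count=0: revealed 7 new [(0,0) (0,1) (0,2) (1,0) (1,1) (2,0) (2,1)] -> total=9

Answer: ###..
###..
##...
.....
.#...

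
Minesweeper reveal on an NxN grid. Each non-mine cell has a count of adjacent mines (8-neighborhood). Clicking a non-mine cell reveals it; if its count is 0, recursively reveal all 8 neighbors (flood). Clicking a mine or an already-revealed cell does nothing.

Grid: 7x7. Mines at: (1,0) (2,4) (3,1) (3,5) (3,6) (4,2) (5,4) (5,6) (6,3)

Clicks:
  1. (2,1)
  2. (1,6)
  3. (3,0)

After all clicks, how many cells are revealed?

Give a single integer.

Answer: 18

Derivation:
Click 1 (2,1) count=2: revealed 1 new [(2,1)] -> total=1
Click 2 (1,6) count=0: revealed 16 new [(0,1) (0,2) (0,3) (0,4) (0,5) (0,6) (1,1) (1,2) (1,3) (1,4) (1,5) (1,6) (2,2) (2,3) (2,5) (2,6)] -> total=17
Click 3 (3,0) count=1: revealed 1 new [(3,0)] -> total=18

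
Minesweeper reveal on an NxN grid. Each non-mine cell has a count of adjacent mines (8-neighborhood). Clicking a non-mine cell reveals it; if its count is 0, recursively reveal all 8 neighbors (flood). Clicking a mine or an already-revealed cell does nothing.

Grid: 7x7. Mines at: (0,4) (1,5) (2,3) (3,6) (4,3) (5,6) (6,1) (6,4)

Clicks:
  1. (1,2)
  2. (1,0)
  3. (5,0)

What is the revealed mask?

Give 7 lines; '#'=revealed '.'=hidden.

Click 1 (1,2) count=1: revealed 1 new [(1,2)] -> total=1
Click 2 (1,0) count=0: revealed 19 new [(0,0) (0,1) (0,2) (0,3) (1,0) (1,1) (1,3) (2,0) (2,1) (2,2) (3,0) (3,1) (3,2) (4,0) (4,1) (4,2) (5,0) (5,1) (5,2)] -> total=20
Click 3 (5,0) count=1: revealed 0 new [(none)] -> total=20

Answer: ####...
####...
###....
###....
###....
###....
.......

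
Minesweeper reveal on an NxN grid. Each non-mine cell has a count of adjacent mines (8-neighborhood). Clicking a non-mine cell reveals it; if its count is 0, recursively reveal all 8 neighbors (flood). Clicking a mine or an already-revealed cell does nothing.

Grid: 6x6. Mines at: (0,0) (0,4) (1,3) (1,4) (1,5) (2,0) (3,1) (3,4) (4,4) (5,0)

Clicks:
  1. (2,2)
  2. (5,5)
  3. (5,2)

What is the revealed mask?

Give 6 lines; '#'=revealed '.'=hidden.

Answer: ......
......
..#...
......
.###..
.###.#

Derivation:
Click 1 (2,2) count=2: revealed 1 new [(2,2)] -> total=1
Click 2 (5,5) count=1: revealed 1 new [(5,5)] -> total=2
Click 3 (5,2) count=0: revealed 6 new [(4,1) (4,2) (4,3) (5,1) (5,2) (5,3)] -> total=8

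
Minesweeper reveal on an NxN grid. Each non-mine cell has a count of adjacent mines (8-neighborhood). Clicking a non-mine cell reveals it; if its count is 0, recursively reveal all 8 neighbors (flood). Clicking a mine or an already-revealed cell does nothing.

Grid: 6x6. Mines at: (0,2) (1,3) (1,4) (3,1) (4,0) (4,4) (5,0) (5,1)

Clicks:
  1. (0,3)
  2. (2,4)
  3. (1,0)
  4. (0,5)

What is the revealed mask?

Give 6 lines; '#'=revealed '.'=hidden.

Click 1 (0,3) count=3: revealed 1 new [(0,3)] -> total=1
Click 2 (2,4) count=2: revealed 1 new [(2,4)] -> total=2
Click 3 (1,0) count=0: revealed 6 new [(0,0) (0,1) (1,0) (1,1) (2,0) (2,1)] -> total=8
Click 4 (0,5) count=1: revealed 1 new [(0,5)] -> total=9

Answer: ##.#.#
##....
##..#.
......
......
......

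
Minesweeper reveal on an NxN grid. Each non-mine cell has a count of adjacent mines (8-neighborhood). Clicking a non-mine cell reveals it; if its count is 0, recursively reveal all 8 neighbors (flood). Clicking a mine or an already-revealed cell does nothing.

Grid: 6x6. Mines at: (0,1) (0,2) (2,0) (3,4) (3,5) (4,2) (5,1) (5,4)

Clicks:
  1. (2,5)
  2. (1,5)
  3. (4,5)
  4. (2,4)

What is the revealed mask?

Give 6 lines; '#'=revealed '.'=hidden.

Answer: ...###
...###
...###
......
.....#
......

Derivation:
Click 1 (2,5) count=2: revealed 1 new [(2,5)] -> total=1
Click 2 (1,5) count=0: revealed 8 new [(0,3) (0,4) (0,5) (1,3) (1,4) (1,5) (2,3) (2,4)] -> total=9
Click 3 (4,5) count=3: revealed 1 new [(4,5)] -> total=10
Click 4 (2,4) count=2: revealed 0 new [(none)] -> total=10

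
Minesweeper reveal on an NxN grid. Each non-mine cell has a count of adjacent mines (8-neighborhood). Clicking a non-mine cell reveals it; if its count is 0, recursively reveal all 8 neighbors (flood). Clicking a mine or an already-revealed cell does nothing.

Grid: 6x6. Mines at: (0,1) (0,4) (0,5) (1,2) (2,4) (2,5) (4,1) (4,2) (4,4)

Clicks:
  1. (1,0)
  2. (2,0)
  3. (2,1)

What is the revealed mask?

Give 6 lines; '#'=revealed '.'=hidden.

Click 1 (1,0) count=1: revealed 1 new [(1,0)] -> total=1
Click 2 (2,0) count=0: revealed 5 new [(1,1) (2,0) (2,1) (3,0) (3,1)] -> total=6
Click 3 (2,1) count=1: revealed 0 new [(none)] -> total=6

Answer: ......
##....
##....
##....
......
......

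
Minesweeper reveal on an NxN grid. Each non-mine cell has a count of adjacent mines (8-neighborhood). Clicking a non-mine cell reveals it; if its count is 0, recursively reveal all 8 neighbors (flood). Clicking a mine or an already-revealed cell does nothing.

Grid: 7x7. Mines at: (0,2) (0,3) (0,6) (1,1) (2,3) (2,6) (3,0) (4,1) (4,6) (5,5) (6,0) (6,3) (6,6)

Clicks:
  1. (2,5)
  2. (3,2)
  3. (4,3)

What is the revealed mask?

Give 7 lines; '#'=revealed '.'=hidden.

Answer: .......
.......
.....#.
..###..
..###..
..###..
.......

Derivation:
Click 1 (2,5) count=1: revealed 1 new [(2,5)] -> total=1
Click 2 (3,2) count=2: revealed 1 new [(3,2)] -> total=2
Click 3 (4,3) count=0: revealed 8 new [(3,3) (3,4) (4,2) (4,3) (4,4) (5,2) (5,3) (5,4)] -> total=10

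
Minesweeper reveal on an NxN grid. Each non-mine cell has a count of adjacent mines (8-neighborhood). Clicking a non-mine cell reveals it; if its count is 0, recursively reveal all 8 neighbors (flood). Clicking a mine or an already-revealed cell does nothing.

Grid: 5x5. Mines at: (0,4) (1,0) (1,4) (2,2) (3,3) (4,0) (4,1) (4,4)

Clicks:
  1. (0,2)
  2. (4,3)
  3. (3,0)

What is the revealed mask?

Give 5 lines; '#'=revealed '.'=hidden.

Click 1 (0,2) count=0: revealed 6 new [(0,1) (0,2) (0,3) (1,1) (1,2) (1,3)] -> total=6
Click 2 (4,3) count=2: revealed 1 new [(4,3)] -> total=7
Click 3 (3,0) count=2: revealed 1 new [(3,0)] -> total=8

Answer: .###.
.###.
.....
#....
...#.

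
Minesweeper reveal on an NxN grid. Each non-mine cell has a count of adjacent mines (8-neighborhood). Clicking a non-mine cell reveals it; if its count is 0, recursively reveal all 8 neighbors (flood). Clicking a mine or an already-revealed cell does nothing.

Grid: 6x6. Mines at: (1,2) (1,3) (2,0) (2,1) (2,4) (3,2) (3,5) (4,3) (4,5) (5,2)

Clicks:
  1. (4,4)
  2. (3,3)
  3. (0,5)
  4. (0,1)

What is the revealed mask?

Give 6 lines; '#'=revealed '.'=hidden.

Answer: .#..##
....##
......
...#..
....#.
......

Derivation:
Click 1 (4,4) count=3: revealed 1 new [(4,4)] -> total=1
Click 2 (3,3) count=3: revealed 1 new [(3,3)] -> total=2
Click 3 (0,5) count=0: revealed 4 new [(0,4) (0,5) (1,4) (1,5)] -> total=6
Click 4 (0,1) count=1: revealed 1 new [(0,1)] -> total=7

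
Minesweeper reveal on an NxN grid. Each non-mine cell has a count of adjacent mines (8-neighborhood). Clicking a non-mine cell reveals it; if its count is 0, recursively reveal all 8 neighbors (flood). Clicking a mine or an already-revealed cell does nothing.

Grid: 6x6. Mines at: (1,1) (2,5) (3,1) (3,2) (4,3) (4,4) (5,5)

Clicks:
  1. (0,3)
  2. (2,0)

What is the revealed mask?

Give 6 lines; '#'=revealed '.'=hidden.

Click 1 (0,3) count=0: revealed 11 new [(0,2) (0,3) (0,4) (0,5) (1,2) (1,3) (1,4) (1,5) (2,2) (2,3) (2,4)] -> total=11
Click 2 (2,0) count=2: revealed 1 new [(2,0)] -> total=12

Answer: ..####
..####
#.###.
......
......
......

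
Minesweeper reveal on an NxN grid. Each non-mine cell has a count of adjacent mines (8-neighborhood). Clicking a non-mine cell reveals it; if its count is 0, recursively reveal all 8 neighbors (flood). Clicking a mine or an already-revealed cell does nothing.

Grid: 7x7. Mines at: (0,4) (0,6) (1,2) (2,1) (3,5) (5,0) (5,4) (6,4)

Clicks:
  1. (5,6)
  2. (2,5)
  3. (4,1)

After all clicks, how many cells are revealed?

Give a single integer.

Click 1 (5,6) count=0: revealed 6 new [(4,5) (4,6) (5,5) (5,6) (6,5) (6,6)] -> total=6
Click 2 (2,5) count=1: revealed 1 new [(2,5)] -> total=7
Click 3 (4,1) count=1: revealed 1 new [(4,1)] -> total=8

Answer: 8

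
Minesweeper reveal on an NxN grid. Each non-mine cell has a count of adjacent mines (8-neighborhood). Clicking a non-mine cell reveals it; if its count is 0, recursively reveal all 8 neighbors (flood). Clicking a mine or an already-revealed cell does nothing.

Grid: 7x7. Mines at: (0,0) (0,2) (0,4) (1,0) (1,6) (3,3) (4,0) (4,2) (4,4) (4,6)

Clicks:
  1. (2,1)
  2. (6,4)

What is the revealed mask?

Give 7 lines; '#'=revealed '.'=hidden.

Click 1 (2,1) count=1: revealed 1 new [(2,1)] -> total=1
Click 2 (6,4) count=0: revealed 14 new [(5,0) (5,1) (5,2) (5,3) (5,4) (5,5) (5,6) (6,0) (6,1) (6,2) (6,3) (6,4) (6,5) (6,6)] -> total=15

Answer: .......
.......
.#.....
.......
.......
#######
#######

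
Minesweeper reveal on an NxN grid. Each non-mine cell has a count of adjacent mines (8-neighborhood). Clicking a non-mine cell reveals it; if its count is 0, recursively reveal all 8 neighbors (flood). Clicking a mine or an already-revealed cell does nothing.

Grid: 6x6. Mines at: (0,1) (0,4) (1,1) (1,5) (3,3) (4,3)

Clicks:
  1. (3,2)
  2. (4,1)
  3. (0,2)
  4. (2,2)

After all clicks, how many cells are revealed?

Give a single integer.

Click 1 (3,2) count=2: revealed 1 new [(3,2)] -> total=1
Click 2 (4,1) count=0: revealed 11 new [(2,0) (2,1) (2,2) (3,0) (3,1) (4,0) (4,1) (4,2) (5,0) (5,1) (5,2)] -> total=12
Click 3 (0,2) count=2: revealed 1 new [(0,2)] -> total=13
Click 4 (2,2) count=2: revealed 0 new [(none)] -> total=13

Answer: 13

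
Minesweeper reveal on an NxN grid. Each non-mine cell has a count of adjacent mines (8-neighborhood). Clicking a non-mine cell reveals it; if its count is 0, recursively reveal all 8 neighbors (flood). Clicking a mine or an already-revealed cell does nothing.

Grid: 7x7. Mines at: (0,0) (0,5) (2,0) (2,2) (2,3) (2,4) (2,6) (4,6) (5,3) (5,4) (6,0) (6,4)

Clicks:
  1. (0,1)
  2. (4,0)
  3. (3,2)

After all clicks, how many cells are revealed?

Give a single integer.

Click 1 (0,1) count=1: revealed 1 new [(0,1)] -> total=1
Click 2 (4,0) count=0: revealed 9 new [(3,0) (3,1) (3,2) (4,0) (4,1) (4,2) (5,0) (5,1) (5,2)] -> total=10
Click 3 (3,2) count=2: revealed 0 new [(none)] -> total=10

Answer: 10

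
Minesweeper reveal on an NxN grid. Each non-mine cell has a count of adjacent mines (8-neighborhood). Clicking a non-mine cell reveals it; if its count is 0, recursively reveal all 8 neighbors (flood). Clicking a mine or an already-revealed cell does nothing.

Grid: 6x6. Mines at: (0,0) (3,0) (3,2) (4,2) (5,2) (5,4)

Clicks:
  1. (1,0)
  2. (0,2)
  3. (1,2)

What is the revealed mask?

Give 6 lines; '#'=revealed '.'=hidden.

Answer: .#####
######
.#####
...###
...###
......

Derivation:
Click 1 (1,0) count=1: revealed 1 new [(1,0)] -> total=1
Click 2 (0,2) count=0: revealed 21 new [(0,1) (0,2) (0,3) (0,4) (0,5) (1,1) (1,2) (1,3) (1,4) (1,5) (2,1) (2,2) (2,3) (2,4) (2,5) (3,3) (3,4) (3,5) (4,3) (4,4) (4,5)] -> total=22
Click 3 (1,2) count=0: revealed 0 new [(none)] -> total=22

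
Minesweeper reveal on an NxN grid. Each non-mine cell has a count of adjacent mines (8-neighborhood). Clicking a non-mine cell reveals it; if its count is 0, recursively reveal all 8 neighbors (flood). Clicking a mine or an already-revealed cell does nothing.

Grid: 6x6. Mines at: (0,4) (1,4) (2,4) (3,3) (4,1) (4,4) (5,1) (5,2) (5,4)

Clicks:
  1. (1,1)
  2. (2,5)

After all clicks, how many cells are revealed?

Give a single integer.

Answer: 16

Derivation:
Click 1 (1,1) count=0: revealed 15 new [(0,0) (0,1) (0,2) (0,3) (1,0) (1,1) (1,2) (1,3) (2,0) (2,1) (2,2) (2,3) (3,0) (3,1) (3,2)] -> total=15
Click 2 (2,5) count=2: revealed 1 new [(2,5)] -> total=16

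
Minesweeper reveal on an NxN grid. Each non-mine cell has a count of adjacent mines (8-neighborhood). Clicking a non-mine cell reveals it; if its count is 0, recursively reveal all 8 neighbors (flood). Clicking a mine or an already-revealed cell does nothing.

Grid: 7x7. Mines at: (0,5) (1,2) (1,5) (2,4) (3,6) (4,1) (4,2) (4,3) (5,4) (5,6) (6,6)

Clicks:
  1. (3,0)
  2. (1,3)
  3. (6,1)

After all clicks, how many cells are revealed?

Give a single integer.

Answer: 10

Derivation:
Click 1 (3,0) count=1: revealed 1 new [(3,0)] -> total=1
Click 2 (1,3) count=2: revealed 1 new [(1,3)] -> total=2
Click 3 (6,1) count=0: revealed 8 new [(5,0) (5,1) (5,2) (5,3) (6,0) (6,1) (6,2) (6,3)] -> total=10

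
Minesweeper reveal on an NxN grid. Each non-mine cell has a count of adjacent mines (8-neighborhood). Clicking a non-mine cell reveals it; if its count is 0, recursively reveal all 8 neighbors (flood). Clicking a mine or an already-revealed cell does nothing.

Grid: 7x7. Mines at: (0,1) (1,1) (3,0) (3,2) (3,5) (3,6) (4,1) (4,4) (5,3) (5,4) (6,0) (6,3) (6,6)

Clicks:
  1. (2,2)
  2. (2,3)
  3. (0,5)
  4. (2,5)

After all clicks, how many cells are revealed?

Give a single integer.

Answer: 15

Derivation:
Click 1 (2,2) count=2: revealed 1 new [(2,2)] -> total=1
Click 2 (2,3) count=1: revealed 1 new [(2,3)] -> total=2
Click 3 (0,5) count=0: revealed 13 new [(0,2) (0,3) (0,4) (0,5) (0,6) (1,2) (1,3) (1,4) (1,5) (1,6) (2,4) (2,5) (2,6)] -> total=15
Click 4 (2,5) count=2: revealed 0 new [(none)] -> total=15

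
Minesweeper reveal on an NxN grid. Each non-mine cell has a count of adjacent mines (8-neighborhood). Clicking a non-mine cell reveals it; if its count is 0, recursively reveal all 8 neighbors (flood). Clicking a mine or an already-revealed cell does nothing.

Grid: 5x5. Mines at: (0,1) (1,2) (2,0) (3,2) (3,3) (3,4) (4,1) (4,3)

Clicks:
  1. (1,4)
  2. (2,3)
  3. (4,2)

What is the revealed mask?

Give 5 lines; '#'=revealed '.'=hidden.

Answer: ...##
...##
...##
.....
..#..

Derivation:
Click 1 (1,4) count=0: revealed 6 new [(0,3) (0,4) (1,3) (1,4) (2,3) (2,4)] -> total=6
Click 2 (2,3) count=4: revealed 0 new [(none)] -> total=6
Click 3 (4,2) count=4: revealed 1 new [(4,2)] -> total=7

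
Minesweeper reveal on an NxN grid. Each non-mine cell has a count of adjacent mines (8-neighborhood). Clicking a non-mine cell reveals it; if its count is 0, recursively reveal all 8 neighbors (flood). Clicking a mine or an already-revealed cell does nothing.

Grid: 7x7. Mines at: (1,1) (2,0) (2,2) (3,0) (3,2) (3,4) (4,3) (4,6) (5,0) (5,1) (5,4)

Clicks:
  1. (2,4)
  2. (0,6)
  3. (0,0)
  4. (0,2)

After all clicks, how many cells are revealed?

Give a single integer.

Click 1 (2,4) count=1: revealed 1 new [(2,4)] -> total=1
Click 2 (0,6) count=0: revealed 15 new [(0,2) (0,3) (0,4) (0,5) (0,6) (1,2) (1,3) (1,4) (1,5) (1,6) (2,3) (2,5) (2,6) (3,5) (3,6)] -> total=16
Click 3 (0,0) count=1: revealed 1 new [(0,0)] -> total=17
Click 4 (0,2) count=1: revealed 0 new [(none)] -> total=17

Answer: 17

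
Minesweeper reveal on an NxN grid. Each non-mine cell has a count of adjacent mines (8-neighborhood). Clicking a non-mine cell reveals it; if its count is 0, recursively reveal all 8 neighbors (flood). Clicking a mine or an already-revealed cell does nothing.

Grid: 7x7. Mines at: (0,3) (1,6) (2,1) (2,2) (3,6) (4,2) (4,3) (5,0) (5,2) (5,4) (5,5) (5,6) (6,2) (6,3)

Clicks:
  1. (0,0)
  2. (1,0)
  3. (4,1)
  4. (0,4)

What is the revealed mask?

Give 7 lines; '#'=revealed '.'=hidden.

Answer: ###.#..
###....
.......
.......
.#.....
.......
.......

Derivation:
Click 1 (0,0) count=0: revealed 6 new [(0,0) (0,1) (0,2) (1,0) (1,1) (1,2)] -> total=6
Click 2 (1,0) count=1: revealed 0 new [(none)] -> total=6
Click 3 (4,1) count=3: revealed 1 new [(4,1)] -> total=7
Click 4 (0,4) count=1: revealed 1 new [(0,4)] -> total=8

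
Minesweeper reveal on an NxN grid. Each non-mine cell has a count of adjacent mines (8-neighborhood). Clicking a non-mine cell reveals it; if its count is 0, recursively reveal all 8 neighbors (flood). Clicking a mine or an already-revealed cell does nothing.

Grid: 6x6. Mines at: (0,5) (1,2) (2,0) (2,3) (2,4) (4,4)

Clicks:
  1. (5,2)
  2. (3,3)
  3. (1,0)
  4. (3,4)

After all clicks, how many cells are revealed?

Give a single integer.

Answer: 14

Derivation:
Click 1 (5,2) count=0: revealed 12 new [(3,0) (3,1) (3,2) (3,3) (4,0) (4,1) (4,2) (4,3) (5,0) (5,1) (5,2) (5,3)] -> total=12
Click 2 (3,3) count=3: revealed 0 new [(none)] -> total=12
Click 3 (1,0) count=1: revealed 1 new [(1,0)] -> total=13
Click 4 (3,4) count=3: revealed 1 new [(3,4)] -> total=14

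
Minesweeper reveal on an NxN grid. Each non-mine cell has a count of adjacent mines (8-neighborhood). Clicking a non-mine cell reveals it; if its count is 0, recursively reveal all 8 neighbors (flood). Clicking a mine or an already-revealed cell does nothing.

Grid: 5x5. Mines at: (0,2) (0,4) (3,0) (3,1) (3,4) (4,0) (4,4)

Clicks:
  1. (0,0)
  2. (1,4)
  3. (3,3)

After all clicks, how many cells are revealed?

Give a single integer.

Answer: 8

Derivation:
Click 1 (0,0) count=0: revealed 6 new [(0,0) (0,1) (1,0) (1,1) (2,0) (2,1)] -> total=6
Click 2 (1,4) count=1: revealed 1 new [(1,4)] -> total=7
Click 3 (3,3) count=2: revealed 1 new [(3,3)] -> total=8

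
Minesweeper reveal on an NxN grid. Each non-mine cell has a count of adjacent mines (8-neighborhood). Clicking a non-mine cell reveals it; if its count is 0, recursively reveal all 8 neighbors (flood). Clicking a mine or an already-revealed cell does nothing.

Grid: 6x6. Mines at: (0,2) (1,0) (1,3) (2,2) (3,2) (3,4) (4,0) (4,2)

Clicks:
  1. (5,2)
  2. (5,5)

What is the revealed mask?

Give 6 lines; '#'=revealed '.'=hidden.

Click 1 (5,2) count=1: revealed 1 new [(5,2)] -> total=1
Click 2 (5,5) count=0: revealed 6 new [(4,3) (4,4) (4,5) (5,3) (5,4) (5,5)] -> total=7

Answer: ......
......
......
......
...###
..####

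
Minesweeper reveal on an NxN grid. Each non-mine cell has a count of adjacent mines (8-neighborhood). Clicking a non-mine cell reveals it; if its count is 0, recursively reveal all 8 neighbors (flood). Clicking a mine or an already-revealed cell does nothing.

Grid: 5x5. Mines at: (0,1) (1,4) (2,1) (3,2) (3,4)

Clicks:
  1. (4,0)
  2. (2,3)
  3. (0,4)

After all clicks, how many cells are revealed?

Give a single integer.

Answer: 6

Derivation:
Click 1 (4,0) count=0: revealed 4 new [(3,0) (3,1) (4,0) (4,1)] -> total=4
Click 2 (2,3) count=3: revealed 1 new [(2,3)] -> total=5
Click 3 (0,4) count=1: revealed 1 new [(0,4)] -> total=6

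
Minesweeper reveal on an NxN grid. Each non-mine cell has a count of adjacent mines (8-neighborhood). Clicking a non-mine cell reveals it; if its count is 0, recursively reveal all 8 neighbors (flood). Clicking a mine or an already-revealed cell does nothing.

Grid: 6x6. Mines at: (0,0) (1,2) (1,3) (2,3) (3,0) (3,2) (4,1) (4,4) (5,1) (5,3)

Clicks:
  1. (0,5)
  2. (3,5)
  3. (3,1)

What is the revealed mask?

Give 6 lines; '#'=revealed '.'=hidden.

Click 1 (0,5) count=0: revealed 8 new [(0,4) (0,5) (1,4) (1,5) (2,4) (2,5) (3,4) (3,5)] -> total=8
Click 2 (3,5) count=1: revealed 0 new [(none)] -> total=8
Click 3 (3,1) count=3: revealed 1 new [(3,1)] -> total=9

Answer: ....##
....##
....##
.#..##
......
......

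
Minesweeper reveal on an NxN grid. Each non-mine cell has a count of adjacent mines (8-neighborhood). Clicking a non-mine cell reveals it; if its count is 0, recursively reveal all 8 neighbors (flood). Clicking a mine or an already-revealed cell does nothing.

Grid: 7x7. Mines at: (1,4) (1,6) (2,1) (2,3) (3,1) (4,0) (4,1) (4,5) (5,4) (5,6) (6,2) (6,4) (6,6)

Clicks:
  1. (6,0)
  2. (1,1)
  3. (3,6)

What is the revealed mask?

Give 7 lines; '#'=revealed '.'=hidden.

Answer: .......
.#.....
.......
......#
.......
##.....
##.....

Derivation:
Click 1 (6,0) count=0: revealed 4 new [(5,0) (5,1) (6,0) (6,1)] -> total=4
Click 2 (1,1) count=1: revealed 1 new [(1,1)] -> total=5
Click 3 (3,6) count=1: revealed 1 new [(3,6)] -> total=6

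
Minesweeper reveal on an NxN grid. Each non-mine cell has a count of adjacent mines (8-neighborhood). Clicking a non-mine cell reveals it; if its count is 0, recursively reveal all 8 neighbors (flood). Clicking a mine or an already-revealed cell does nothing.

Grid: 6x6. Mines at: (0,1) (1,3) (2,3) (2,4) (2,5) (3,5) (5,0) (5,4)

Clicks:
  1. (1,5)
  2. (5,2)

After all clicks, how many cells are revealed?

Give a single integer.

Click 1 (1,5) count=2: revealed 1 new [(1,5)] -> total=1
Click 2 (5,2) count=0: revealed 17 new [(1,0) (1,1) (1,2) (2,0) (2,1) (2,2) (3,0) (3,1) (3,2) (3,3) (4,0) (4,1) (4,2) (4,3) (5,1) (5,2) (5,3)] -> total=18

Answer: 18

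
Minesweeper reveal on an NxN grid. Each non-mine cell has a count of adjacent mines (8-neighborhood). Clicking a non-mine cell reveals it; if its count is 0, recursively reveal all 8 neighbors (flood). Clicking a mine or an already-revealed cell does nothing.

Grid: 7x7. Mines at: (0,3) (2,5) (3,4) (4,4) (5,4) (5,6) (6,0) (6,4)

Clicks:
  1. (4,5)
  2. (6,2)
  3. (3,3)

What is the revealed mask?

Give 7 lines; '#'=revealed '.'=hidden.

Answer: ###....
####...
####...
####...
####.#.
####...
.###...

Derivation:
Click 1 (4,5) count=4: revealed 1 new [(4,5)] -> total=1
Click 2 (6,2) count=0: revealed 26 new [(0,0) (0,1) (0,2) (1,0) (1,1) (1,2) (1,3) (2,0) (2,1) (2,2) (2,3) (3,0) (3,1) (3,2) (3,3) (4,0) (4,1) (4,2) (4,3) (5,0) (5,1) (5,2) (5,3) (6,1) (6,2) (6,3)] -> total=27
Click 3 (3,3) count=2: revealed 0 new [(none)] -> total=27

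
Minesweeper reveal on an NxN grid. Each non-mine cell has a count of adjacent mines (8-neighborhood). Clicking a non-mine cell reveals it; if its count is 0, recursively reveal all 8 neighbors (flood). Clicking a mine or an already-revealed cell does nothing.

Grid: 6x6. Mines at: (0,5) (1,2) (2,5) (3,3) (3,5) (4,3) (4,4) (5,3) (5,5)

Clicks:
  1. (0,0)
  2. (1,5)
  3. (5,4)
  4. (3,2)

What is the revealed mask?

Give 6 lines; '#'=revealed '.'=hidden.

Answer: ##....
##...#
###...
###...
###...
###.#.

Derivation:
Click 1 (0,0) count=0: revealed 16 new [(0,0) (0,1) (1,0) (1,1) (2,0) (2,1) (2,2) (3,0) (3,1) (3,2) (4,0) (4,1) (4,2) (5,0) (5,1) (5,2)] -> total=16
Click 2 (1,5) count=2: revealed 1 new [(1,5)] -> total=17
Click 3 (5,4) count=4: revealed 1 new [(5,4)] -> total=18
Click 4 (3,2) count=2: revealed 0 new [(none)] -> total=18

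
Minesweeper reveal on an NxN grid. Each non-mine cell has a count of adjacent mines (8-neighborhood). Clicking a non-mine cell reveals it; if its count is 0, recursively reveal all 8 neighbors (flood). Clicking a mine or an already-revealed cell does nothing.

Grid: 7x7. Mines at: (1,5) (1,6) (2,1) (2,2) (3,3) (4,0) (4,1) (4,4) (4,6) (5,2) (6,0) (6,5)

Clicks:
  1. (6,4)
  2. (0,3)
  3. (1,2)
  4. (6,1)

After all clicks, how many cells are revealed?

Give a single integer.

Click 1 (6,4) count=1: revealed 1 new [(6,4)] -> total=1
Click 2 (0,3) count=0: revealed 10 new [(0,0) (0,1) (0,2) (0,3) (0,4) (1,0) (1,1) (1,2) (1,3) (1,4)] -> total=11
Click 3 (1,2) count=2: revealed 0 new [(none)] -> total=11
Click 4 (6,1) count=2: revealed 1 new [(6,1)] -> total=12

Answer: 12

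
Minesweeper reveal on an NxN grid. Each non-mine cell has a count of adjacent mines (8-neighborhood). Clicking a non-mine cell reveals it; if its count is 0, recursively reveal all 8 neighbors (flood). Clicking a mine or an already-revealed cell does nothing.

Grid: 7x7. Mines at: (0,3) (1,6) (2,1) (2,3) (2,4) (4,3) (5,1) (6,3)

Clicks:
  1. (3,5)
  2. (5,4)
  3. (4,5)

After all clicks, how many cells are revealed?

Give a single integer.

Answer: 14

Derivation:
Click 1 (3,5) count=1: revealed 1 new [(3,5)] -> total=1
Click 2 (5,4) count=2: revealed 1 new [(5,4)] -> total=2
Click 3 (4,5) count=0: revealed 12 new [(2,5) (2,6) (3,4) (3,6) (4,4) (4,5) (4,6) (5,5) (5,6) (6,4) (6,5) (6,6)] -> total=14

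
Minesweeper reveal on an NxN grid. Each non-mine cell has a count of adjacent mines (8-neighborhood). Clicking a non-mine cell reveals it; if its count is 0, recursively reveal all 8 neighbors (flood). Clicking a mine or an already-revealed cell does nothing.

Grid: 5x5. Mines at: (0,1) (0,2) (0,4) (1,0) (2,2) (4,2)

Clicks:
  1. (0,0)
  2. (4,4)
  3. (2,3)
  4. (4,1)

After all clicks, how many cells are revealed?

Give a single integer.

Click 1 (0,0) count=2: revealed 1 new [(0,0)] -> total=1
Click 2 (4,4) count=0: revealed 8 new [(1,3) (1,4) (2,3) (2,4) (3,3) (3,4) (4,3) (4,4)] -> total=9
Click 3 (2,3) count=1: revealed 0 new [(none)] -> total=9
Click 4 (4,1) count=1: revealed 1 new [(4,1)] -> total=10

Answer: 10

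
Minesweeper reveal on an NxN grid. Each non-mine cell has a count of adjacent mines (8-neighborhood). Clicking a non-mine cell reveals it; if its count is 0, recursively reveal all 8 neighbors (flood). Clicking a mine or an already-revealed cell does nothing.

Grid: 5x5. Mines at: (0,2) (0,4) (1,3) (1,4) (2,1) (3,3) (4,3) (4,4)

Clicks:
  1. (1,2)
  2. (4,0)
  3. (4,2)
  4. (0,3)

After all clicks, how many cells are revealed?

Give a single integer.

Click 1 (1,2) count=3: revealed 1 new [(1,2)] -> total=1
Click 2 (4,0) count=0: revealed 6 new [(3,0) (3,1) (3,2) (4,0) (4,1) (4,2)] -> total=7
Click 3 (4,2) count=2: revealed 0 new [(none)] -> total=7
Click 4 (0,3) count=4: revealed 1 new [(0,3)] -> total=8

Answer: 8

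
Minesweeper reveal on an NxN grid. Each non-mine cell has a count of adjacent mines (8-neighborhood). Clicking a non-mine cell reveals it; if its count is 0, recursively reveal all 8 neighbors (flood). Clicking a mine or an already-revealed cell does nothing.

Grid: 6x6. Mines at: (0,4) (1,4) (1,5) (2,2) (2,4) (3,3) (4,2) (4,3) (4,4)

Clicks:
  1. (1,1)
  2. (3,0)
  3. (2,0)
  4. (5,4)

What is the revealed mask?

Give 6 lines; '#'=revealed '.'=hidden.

Answer: ####..
####..
##....
##....
##....
##..#.

Derivation:
Click 1 (1,1) count=1: revealed 1 new [(1,1)] -> total=1
Click 2 (3,0) count=0: revealed 15 new [(0,0) (0,1) (0,2) (0,3) (1,0) (1,2) (1,3) (2,0) (2,1) (3,0) (3,1) (4,0) (4,1) (5,0) (5,1)] -> total=16
Click 3 (2,0) count=0: revealed 0 new [(none)] -> total=16
Click 4 (5,4) count=2: revealed 1 new [(5,4)] -> total=17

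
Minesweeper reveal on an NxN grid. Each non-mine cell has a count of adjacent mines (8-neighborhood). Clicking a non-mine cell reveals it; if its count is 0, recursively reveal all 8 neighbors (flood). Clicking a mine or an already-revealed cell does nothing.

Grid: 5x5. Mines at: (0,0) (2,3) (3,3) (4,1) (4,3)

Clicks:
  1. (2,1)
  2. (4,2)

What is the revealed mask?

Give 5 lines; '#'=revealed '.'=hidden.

Click 1 (2,1) count=0: revealed 9 new [(1,0) (1,1) (1,2) (2,0) (2,1) (2,2) (3,0) (3,1) (3,2)] -> total=9
Click 2 (4,2) count=3: revealed 1 new [(4,2)] -> total=10

Answer: .....
###..
###..
###..
..#..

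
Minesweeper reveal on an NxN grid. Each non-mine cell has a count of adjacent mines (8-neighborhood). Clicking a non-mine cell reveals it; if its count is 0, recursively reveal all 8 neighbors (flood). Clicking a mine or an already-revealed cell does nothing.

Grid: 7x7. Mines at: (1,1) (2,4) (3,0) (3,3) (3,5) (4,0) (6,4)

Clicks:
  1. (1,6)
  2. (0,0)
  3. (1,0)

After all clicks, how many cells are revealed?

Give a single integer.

Click 1 (1,6) count=0: revealed 12 new [(0,2) (0,3) (0,4) (0,5) (0,6) (1,2) (1,3) (1,4) (1,5) (1,6) (2,5) (2,6)] -> total=12
Click 2 (0,0) count=1: revealed 1 new [(0,0)] -> total=13
Click 3 (1,0) count=1: revealed 1 new [(1,0)] -> total=14

Answer: 14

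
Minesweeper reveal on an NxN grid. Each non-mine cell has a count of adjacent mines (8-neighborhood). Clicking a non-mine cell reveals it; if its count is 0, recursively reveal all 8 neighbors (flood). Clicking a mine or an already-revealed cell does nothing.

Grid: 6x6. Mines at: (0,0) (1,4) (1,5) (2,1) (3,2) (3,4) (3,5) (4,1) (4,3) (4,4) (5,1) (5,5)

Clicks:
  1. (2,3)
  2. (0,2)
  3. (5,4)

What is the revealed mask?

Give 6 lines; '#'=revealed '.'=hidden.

Click 1 (2,3) count=3: revealed 1 new [(2,3)] -> total=1
Click 2 (0,2) count=0: revealed 6 new [(0,1) (0,2) (0,3) (1,1) (1,2) (1,3)] -> total=7
Click 3 (5,4) count=3: revealed 1 new [(5,4)] -> total=8

Answer: .###..
.###..
...#..
......
......
....#.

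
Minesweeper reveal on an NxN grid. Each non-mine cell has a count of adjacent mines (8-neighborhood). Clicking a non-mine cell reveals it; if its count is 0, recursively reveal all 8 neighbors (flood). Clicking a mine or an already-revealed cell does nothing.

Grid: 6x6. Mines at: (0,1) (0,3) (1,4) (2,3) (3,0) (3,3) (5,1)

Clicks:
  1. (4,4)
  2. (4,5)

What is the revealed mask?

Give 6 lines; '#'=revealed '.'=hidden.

Click 1 (4,4) count=1: revealed 1 new [(4,4)] -> total=1
Click 2 (4,5) count=0: revealed 11 new [(2,4) (2,5) (3,4) (3,5) (4,2) (4,3) (4,5) (5,2) (5,3) (5,4) (5,5)] -> total=12

Answer: ......
......
....##
....##
..####
..####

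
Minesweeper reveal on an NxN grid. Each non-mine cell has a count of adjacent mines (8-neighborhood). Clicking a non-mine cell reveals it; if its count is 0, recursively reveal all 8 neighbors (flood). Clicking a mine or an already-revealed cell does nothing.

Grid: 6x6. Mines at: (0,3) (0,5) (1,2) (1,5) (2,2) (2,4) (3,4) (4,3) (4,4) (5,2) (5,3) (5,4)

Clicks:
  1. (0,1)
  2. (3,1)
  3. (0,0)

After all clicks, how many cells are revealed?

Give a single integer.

Click 1 (0,1) count=1: revealed 1 new [(0,1)] -> total=1
Click 2 (3,1) count=1: revealed 1 new [(3,1)] -> total=2
Click 3 (0,0) count=0: revealed 10 new [(0,0) (1,0) (1,1) (2,0) (2,1) (3,0) (4,0) (4,1) (5,0) (5,1)] -> total=12

Answer: 12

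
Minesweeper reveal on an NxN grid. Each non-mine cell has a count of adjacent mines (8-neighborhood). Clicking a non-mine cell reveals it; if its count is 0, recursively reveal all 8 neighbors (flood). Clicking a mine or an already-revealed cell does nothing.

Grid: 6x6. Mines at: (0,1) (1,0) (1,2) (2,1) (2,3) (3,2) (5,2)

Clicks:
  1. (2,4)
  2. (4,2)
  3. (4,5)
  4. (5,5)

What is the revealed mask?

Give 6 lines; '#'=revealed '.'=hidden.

Answer: ...###
...###
....##
...###
..####
...###

Derivation:
Click 1 (2,4) count=1: revealed 1 new [(2,4)] -> total=1
Click 2 (4,2) count=2: revealed 1 new [(4,2)] -> total=2
Click 3 (4,5) count=0: revealed 16 new [(0,3) (0,4) (0,5) (1,3) (1,4) (1,5) (2,5) (3,3) (3,4) (3,5) (4,3) (4,4) (4,5) (5,3) (5,4) (5,5)] -> total=18
Click 4 (5,5) count=0: revealed 0 new [(none)] -> total=18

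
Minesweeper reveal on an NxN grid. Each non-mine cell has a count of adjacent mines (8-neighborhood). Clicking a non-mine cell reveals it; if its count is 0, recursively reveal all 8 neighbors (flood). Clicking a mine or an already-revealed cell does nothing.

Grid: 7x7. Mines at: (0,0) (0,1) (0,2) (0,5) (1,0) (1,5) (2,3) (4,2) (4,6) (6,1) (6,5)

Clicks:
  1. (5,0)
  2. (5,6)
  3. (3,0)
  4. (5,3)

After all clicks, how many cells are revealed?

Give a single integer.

Answer: 10

Derivation:
Click 1 (5,0) count=1: revealed 1 new [(5,0)] -> total=1
Click 2 (5,6) count=2: revealed 1 new [(5,6)] -> total=2
Click 3 (3,0) count=0: revealed 7 new [(2,0) (2,1) (3,0) (3,1) (4,0) (4,1) (5,1)] -> total=9
Click 4 (5,3) count=1: revealed 1 new [(5,3)] -> total=10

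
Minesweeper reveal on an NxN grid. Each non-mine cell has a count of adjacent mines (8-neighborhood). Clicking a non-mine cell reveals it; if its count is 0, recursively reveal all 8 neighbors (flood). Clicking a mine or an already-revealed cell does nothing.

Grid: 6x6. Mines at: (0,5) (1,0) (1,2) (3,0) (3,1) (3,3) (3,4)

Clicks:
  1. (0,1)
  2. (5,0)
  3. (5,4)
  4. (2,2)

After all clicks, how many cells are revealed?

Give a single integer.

Click 1 (0,1) count=2: revealed 1 new [(0,1)] -> total=1
Click 2 (5,0) count=0: revealed 12 new [(4,0) (4,1) (4,2) (4,3) (4,4) (4,5) (5,0) (5,1) (5,2) (5,3) (5,4) (5,5)] -> total=13
Click 3 (5,4) count=0: revealed 0 new [(none)] -> total=13
Click 4 (2,2) count=3: revealed 1 new [(2,2)] -> total=14

Answer: 14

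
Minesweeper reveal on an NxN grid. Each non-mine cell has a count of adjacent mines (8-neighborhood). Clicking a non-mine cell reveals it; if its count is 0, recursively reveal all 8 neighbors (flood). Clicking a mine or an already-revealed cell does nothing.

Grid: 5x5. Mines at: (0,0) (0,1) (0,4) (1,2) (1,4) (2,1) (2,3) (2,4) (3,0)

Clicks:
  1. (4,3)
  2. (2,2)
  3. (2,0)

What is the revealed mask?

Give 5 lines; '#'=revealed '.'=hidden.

Click 1 (4,3) count=0: revealed 8 new [(3,1) (3,2) (3,3) (3,4) (4,1) (4,2) (4,3) (4,4)] -> total=8
Click 2 (2,2) count=3: revealed 1 new [(2,2)] -> total=9
Click 3 (2,0) count=2: revealed 1 new [(2,0)] -> total=10

Answer: .....
.....
#.#..
.####
.####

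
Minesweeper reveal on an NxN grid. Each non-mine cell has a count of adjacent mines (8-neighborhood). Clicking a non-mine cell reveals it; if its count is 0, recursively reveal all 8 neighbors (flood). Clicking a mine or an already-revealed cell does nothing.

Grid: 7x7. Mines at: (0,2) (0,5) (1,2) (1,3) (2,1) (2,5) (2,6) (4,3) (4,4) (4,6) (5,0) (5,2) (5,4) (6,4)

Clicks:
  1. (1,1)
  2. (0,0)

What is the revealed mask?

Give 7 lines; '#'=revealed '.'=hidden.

Answer: ##.....
##.....
.......
.......
.......
.......
.......

Derivation:
Click 1 (1,1) count=3: revealed 1 new [(1,1)] -> total=1
Click 2 (0,0) count=0: revealed 3 new [(0,0) (0,1) (1,0)] -> total=4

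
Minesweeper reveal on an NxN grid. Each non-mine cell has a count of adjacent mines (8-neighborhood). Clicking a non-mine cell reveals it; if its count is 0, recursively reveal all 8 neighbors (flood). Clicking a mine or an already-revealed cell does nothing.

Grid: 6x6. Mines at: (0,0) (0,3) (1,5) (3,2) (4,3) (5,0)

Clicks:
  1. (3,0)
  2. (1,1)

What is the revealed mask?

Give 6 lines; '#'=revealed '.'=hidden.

Click 1 (3,0) count=0: revealed 8 new [(1,0) (1,1) (2,0) (2,1) (3,0) (3,1) (4,0) (4,1)] -> total=8
Click 2 (1,1) count=1: revealed 0 new [(none)] -> total=8

Answer: ......
##....
##....
##....
##....
......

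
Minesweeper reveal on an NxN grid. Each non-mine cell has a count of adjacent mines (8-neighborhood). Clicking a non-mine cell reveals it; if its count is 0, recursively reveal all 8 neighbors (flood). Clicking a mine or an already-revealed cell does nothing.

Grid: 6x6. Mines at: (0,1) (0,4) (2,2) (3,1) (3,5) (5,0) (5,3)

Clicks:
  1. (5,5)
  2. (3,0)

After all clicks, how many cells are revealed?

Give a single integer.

Answer: 5

Derivation:
Click 1 (5,5) count=0: revealed 4 new [(4,4) (4,5) (5,4) (5,5)] -> total=4
Click 2 (3,0) count=1: revealed 1 new [(3,0)] -> total=5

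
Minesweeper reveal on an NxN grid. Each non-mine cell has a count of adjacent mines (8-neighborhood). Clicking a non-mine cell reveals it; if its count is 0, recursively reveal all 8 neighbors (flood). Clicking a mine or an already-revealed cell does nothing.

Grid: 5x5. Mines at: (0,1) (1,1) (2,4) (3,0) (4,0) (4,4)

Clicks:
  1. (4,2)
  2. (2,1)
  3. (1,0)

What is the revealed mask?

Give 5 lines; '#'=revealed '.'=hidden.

Click 1 (4,2) count=0: revealed 9 new [(2,1) (2,2) (2,3) (3,1) (3,2) (3,3) (4,1) (4,2) (4,3)] -> total=9
Click 2 (2,1) count=2: revealed 0 new [(none)] -> total=9
Click 3 (1,0) count=2: revealed 1 new [(1,0)] -> total=10

Answer: .....
#....
.###.
.###.
.###.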